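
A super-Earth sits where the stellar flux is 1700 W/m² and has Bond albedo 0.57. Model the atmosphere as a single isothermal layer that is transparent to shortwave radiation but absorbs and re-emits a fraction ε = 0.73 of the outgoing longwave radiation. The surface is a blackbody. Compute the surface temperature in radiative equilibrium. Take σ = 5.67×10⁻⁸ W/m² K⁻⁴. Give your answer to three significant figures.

267 kelvin

At the top of the atmosphere, σT_e⁴ = S(1−α)/4 = 182.8 W/m², giving T_e = 238.3 K.
Surface balance with a leaky layer gives σT_s⁴ = σT_e⁴·2/(2−ε), so T_s = T_e·[2/(2−0.73)]^(1/4) = 266.9 K.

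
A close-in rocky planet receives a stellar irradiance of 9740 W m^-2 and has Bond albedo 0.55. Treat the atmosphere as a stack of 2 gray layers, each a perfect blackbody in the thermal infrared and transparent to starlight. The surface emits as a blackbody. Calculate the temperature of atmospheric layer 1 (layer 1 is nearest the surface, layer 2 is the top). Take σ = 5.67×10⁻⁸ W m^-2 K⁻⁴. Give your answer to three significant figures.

443 K

OLR = S(1−α)/4 = 1096 W m^-2; the top layer radiates at T_e = 372.8 K.
The net upward flux σT_e⁴ is constant between every pair of levels, so T_k⁴ = (N+1−k)T_e⁴.
With k = 1: T_1 = (2+1−1)^¼·372.8 K = 443.4 K.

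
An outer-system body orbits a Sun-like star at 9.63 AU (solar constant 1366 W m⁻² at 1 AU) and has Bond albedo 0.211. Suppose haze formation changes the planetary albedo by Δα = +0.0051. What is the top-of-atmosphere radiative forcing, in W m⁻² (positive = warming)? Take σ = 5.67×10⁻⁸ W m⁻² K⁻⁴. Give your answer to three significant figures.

-0.0188 W m⁻²

By the inverse-square law, S = 1366/9.63² = 14.73 W m⁻².
ΔF = −(S/4)Δα = −(14.73/4)×(+0.0051) = -0.01878 W m⁻².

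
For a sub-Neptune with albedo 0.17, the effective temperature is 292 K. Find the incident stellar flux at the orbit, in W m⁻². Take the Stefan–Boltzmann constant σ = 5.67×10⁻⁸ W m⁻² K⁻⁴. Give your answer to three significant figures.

From S(1−α)/4 = σT⁴: S = 4σT⁴/(1−α).
The emitted flux is σT⁴ = 412.2 W m⁻².
So S = 4×412.2/(1−0.17) = 1987 W m⁻².

1990 W m⁻²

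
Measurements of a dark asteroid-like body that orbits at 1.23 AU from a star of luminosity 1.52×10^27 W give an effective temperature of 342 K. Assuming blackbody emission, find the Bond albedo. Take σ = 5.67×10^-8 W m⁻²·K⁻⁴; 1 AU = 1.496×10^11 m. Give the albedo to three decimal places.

d = 1.23 × 1.496×10^11 m = 1.840×10^11 m.
Spreading L over a sphere of radius d: S = 1.52×10^27/(4π·1.84×10^11²) = 3572 W m⁻².
Rearranging the radiative balance, α = 1 − 4σT⁴/S.
σT⁴ = 775.7 W m⁻², so 4σT⁴ = 3103 W m⁻².
Hence α = 1 − 3103/3572 = 0.1315.

0.131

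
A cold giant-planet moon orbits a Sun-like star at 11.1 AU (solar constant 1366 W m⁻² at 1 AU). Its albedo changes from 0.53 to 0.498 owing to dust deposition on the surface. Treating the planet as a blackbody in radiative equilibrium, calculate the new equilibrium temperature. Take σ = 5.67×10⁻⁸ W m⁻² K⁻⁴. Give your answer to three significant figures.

70.4 K

Flux at the orbit: S = 1366/(11.1)² = 11.09 W m⁻².
T₂ = [S(1−α₂)/(4σ)]^(1/4) = [11.09·0.502/(4σ)]^(1/4) = 70.38 K.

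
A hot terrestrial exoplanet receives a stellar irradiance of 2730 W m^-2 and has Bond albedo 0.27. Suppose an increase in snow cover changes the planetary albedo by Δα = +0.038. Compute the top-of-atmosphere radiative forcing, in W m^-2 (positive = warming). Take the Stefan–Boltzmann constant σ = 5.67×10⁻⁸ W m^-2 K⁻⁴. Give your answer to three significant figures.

TOA radiative forcing: ΔF = −S·Δα/4 = −2730·(+0.038)/4 = -25.93 W m^-2.

-25.9 W m^-2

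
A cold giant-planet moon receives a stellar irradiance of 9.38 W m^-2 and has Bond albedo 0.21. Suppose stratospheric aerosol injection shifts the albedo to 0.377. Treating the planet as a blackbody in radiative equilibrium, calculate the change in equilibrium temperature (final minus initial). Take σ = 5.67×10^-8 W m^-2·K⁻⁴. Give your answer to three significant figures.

Before: T₁ = [9.380·0.79/(4σ)]^(1/4) = 75.60 K.
After:  T₂ = [9.380·0.623/(4σ)]^(1/4) = 71.25 K.
ΔT = T₂ − T₁ = -4.358 K.

-4.36 K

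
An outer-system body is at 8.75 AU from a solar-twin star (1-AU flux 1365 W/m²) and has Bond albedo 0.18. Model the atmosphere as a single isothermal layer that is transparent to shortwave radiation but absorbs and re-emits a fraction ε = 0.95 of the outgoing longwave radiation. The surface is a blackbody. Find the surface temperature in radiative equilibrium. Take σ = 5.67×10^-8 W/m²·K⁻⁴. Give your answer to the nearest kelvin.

Irradiance scales as 1/d², so S = 1365 W/m² × (1/8.75)² = 17.83 W/m².
The planet radiates to space at T_e = [S(1−α)/(4σ)]^(1/4) = 89.60 K.
For a single slab of emissivity ε, T_s⁴ = 2T_e⁴/(2−ε); thus T_s = 89.60·(1.905)^(1/4) = 105.3 K.

105 kelvin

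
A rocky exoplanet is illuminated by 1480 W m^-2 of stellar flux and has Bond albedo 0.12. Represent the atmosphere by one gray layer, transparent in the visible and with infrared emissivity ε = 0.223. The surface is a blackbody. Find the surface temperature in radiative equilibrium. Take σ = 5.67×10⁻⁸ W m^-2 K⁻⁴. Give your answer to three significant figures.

Effective emission temperature (TOA balance): σT_e⁴ = S(1−α)/4 = 325.6 W m^-2 → T_e = 275.3 K.
Surface balance with a leaky layer gives σT_s⁴ = σT_e⁴·2/(2−ε), so T_s = T_e·[2/(2−0.223)]^(1/4) = 283.5 K.

284 K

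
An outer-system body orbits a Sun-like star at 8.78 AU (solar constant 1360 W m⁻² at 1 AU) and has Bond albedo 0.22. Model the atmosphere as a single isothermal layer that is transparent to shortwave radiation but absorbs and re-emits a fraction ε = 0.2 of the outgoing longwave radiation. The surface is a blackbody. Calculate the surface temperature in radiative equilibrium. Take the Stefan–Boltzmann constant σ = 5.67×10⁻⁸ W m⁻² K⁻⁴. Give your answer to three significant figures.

Irradiance scales as 1/d², so S = 1360 W m⁻² × (1/8.78)² = 17.64 W m⁻².
The planet radiates to space at T_e = [S(1−α)/(4σ)]^(1/4) = 88.26 K.
The surface balance (absorbed SW + ε·downward IR = σT_s⁴) with T_a⁴ = T_s⁴/2 reduces to T_s = T_e·[2/(2−ε)]^¼ = 90.61 K.

90.6 K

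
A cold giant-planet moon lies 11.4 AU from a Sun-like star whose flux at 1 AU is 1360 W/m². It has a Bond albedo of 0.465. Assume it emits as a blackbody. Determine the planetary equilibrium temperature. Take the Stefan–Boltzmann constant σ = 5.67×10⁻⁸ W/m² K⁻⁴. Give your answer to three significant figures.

Irradiance scales as 1/d², so S = 1360 W/m² × (1/11.4)² = 10.46 W/m².
Absorbed flux (global mean): S(1−α)/4 = 10.46·0.535/4 = 1.400 W/m².
Balancing against σT⁴: T = (1.400/5.67×10⁻⁸)^(1/4) = 70.49 K.

70.5 kelvin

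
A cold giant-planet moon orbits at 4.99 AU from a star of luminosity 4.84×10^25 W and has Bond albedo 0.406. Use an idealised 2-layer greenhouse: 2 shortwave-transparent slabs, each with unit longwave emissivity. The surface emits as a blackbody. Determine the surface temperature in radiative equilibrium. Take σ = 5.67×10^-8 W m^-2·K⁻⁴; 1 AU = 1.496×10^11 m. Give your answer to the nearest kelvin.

Orbital distance: d = 4.99 AU = 7.465×10^11 m.
Flux at the orbit: S = L/(4πd²) = 4.84×10^25/(4π·(7.47×10^11)²) = 6.911 W m^-2.
Top-of-atmosphere balance: σT_e⁴ = S(1−α)/4 = 1.026 W m^-2 → T_e = 65.23 K.
Layer-by-layer balance gives σT_s⁴ = (N+1)σT_e⁴, so T_s = 3^¼·65.23 = 85.84 K.

86 K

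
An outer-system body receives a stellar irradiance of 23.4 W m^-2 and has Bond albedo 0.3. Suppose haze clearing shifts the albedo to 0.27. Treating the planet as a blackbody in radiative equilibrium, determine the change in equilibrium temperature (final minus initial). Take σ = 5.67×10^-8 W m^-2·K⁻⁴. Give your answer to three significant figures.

0.972 kelvin

Initial: T₁ = [S(1−0.3)/(4σ)]^(1/4) = 92.19 K.
Final:   T₂ = [S(1−0.27)/(4σ)]^(1/4) = 93.16 K.
ΔT = T₂ − T₁ = 0.9722 K.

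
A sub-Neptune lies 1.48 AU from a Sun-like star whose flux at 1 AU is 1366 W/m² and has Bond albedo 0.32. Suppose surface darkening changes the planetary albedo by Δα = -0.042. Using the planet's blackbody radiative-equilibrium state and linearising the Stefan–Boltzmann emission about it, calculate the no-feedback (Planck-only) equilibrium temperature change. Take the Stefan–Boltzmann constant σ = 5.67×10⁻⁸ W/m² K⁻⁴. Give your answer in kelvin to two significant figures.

Irradiance scales as 1/d², so S = 1366 W/m² × (1/1.48)² = 623.6 W/m².
Reference equilibrium: T_e = [S(1−α)/(4σ)]^(1/4) = 207.9 K.
The change in absorbed flux is Δ[S(1−α)/4] = −SΔα/4 = 6.548 W/m².
Planck response: λ_P = 4σT_e³ = 4·5.67×10⁻⁸·(207.9)³ = 2.039 W/m²/K.
So ΔT₀ = 6.548/2.039 = 3.21 K.

3.2 kelvin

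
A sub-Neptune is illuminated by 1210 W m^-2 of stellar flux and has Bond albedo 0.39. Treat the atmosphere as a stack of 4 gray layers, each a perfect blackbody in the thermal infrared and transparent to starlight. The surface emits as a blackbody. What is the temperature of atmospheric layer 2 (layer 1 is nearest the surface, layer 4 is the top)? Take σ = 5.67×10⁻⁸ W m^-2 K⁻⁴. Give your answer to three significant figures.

OLR = S(1−α)/4 = 184.5 W m^-2; the top layer radiates at T_e = 238.8 K.
Each opaque layer satisfies 2T_j⁴ = T_{j−1}⁴ + T_{j+1}⁴, giving T_k⁴ = (N+1−k)T_e⁴.
With k = 2: T_2 = (4+1−2)^¼·238.8 K = 314.3 K.

314 K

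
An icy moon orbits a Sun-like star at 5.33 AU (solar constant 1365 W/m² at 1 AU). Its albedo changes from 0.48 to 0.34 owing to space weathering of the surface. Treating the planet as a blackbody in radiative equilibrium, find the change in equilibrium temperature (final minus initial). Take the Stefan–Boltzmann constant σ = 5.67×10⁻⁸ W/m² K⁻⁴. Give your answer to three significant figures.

By the inverse-square law, S = 1365/5.33² = 48.05 W/m².
Initial: T₁ = [S(1−0.48)/(4σ)]^(1/4) = 102.4 K.
After:  T₂ = [48.05·0.66/(4σ)]^(1/4) = 108.7 K.
Change: 108.7 − 102.4 = 6.292 K.

6.29 K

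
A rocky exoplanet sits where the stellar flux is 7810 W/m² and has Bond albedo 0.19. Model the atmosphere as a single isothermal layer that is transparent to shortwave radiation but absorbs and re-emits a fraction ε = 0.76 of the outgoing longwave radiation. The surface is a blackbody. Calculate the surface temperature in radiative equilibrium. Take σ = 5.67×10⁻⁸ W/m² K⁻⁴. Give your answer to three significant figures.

Effective emission temperature (TOA balance): σT_e⁴ = S(1−α)/4 = 1582 W/m² → T_e = 408.7 K.
For a single slab of emissivity ε, T_s⁴ = 2T_e⁴/(2−ε); thus T_s = 408.7·(1.613)^(1/4) = 460.5 K.

461 kelvin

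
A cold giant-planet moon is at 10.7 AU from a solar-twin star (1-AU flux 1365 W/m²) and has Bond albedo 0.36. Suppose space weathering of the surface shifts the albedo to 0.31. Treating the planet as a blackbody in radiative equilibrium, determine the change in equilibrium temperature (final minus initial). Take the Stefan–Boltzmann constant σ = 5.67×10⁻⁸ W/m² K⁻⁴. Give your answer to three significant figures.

1.45 K

Flux at the orbit: S = 1365/(10.7)² = 11.92 W/m².
Initial: T₁ = [S(1−0.36)/(4σ)]^(1/4) = 76.16 K.
Final:   T₂ = [S(1−0.31)/(4σ)]^(1/4) = 77.61 K.
ΔT = T₂ − T₁ = 1.446 K.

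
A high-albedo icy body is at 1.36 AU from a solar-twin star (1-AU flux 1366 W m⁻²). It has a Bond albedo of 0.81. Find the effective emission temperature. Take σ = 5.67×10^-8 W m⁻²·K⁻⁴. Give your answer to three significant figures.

158 kelvin

Irradiance scales as 1/d², so S = 1366 W m⁻² × (1/1.36)² = 738.5 W m⁻².
The planet absorbs (1−α)S over its disc πR² and re-emits over 4πR², so the mean absorbed flux is (1−0.81)·738.5/4 = 35.08 W m⁻².
Balancing against σT⁴: T = (35.08/5.67×10⁻⁸)^(1/4) = 157.7 K.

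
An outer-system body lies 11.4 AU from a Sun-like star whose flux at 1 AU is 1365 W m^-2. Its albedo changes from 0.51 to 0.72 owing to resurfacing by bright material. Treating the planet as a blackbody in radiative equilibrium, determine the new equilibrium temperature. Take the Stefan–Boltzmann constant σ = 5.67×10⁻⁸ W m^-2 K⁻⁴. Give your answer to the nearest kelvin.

60 kelvin

Flux at the orbit: S = 1365/(11.4)² = 10.50 W m^-2.
With the new albedo, S(1−α₂)/4 = 0.7352 W m^-2, so T₂ = 60.01 K.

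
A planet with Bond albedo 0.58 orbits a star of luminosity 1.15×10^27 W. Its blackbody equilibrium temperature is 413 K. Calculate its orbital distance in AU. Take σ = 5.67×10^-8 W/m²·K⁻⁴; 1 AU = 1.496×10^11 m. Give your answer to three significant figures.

0.510 AU

Energy balance gives S = 4σT⁴/(1−α) = 15710 W/m².
Then d = [L/(4πS)]^(1/2) = 7.632×10^10 m, i.e. 0.5102 AU.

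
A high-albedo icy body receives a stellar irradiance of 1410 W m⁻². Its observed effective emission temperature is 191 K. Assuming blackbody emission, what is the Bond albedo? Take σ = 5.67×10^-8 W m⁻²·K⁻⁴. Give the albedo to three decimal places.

0.786

Rearranging the radiative balance, α = 1 − 4σT⁴/S.
4σT⁴ = 4·5.67×10⁻⁸·(191)⁴ = 301.8 W m⁻².
Hence α = 1 − 301.8/1410 = 0.7859.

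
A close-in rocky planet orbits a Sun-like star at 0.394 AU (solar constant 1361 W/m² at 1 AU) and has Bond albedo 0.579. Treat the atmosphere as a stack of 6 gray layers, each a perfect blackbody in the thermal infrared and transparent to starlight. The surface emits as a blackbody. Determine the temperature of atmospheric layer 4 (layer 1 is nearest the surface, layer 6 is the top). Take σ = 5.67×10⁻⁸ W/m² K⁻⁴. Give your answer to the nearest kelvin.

Irradiance scales as 1/d², so S = 1361 W/m² × (1/0.394)² = 8767 W/m².
OLR = S(1−α)/4 = 922.8 W/m²; the top layer radiates at T_e = 357.2 K.
Each opaque layer satisfies 2T_j⁴ = T_{j−1}⁴ + T_{j+1}⁴, giving T_k⁴ = (N+1−k)T_e⁴.
T_4 = (3)^(1/4)·357.2 = 470.1 K.

470 kelvin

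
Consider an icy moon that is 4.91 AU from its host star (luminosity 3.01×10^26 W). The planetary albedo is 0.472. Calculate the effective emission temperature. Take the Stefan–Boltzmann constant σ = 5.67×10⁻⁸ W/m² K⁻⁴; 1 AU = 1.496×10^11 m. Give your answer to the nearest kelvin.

101 K

Orbital distance: d = 4.91 AU = 7.345×10^11 m.
Flux at the orbit: S = L/(4πd²) = 3.01×10^26/(4π·(7.35×10^11)²) = 44.39 W/m².
Averaging over the sphere, the absorbed flux is S(1−α)/4 = 5.860 W/m².
Set σT⁴ = 5.860 → T = (5.860/σ)^(1/4) = 100.8 K.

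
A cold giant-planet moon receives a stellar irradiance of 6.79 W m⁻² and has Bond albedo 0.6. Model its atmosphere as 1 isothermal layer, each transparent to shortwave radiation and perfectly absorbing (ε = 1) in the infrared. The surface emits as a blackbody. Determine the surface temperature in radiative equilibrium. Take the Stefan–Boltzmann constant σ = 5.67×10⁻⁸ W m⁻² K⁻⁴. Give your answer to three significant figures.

Top-of-atmosphere balance: σT_e⁴ = S(1−α)/4 = 0.6790 W m⁻² → T_e = 58.83 K.
Layer-by-layer balance gives σT_s⁴ = (N+1)σT_e⁴, so T_s = 2^¼·58.83 = 69.96 K.

70.0 K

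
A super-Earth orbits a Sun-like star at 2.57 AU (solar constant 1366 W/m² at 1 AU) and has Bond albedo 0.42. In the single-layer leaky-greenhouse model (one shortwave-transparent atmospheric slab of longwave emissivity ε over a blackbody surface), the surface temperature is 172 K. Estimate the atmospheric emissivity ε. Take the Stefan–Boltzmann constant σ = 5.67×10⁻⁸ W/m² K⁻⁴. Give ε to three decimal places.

Flux at the orbit: S = 1366/(2.57)² = 206.8 W/m².
Effective temperature: T_e = [S(1−α)/(4σ)]^(1/4) = 151.6 K.
Inverting T_s⁴ = 2T_e⁴/(2−ε): (T_e/T_s)⁴ = 0.6043, so ε = 2(1 − 0.6043) = 0.7914.

0.791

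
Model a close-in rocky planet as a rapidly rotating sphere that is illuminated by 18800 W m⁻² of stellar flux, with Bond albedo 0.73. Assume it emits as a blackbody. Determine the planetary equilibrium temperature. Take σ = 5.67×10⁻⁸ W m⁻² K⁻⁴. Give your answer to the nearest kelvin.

387 K

Averaging over the sphere, the absorbed flux is S(1−α)/4 = 1269 W m⁻².
Balancing against σT⁴: T = (1269/5.67×10⁻⁸)^(1/4) = 386.8 K.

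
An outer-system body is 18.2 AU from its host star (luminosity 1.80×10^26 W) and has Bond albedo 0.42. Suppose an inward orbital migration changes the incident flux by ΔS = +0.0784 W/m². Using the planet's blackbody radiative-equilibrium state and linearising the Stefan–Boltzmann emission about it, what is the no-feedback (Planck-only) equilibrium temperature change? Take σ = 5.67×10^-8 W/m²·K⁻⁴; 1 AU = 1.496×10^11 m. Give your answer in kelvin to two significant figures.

d = 18.2 × 1.496×10^11 m = 2.723×10^12 m.
Spreading L over a sphere of radius d: S = 1.80×10^26/(4π·2.72×10^12²) = 1.932 W/m².
The baseline emission temperature is T_e = 47.15 K.
Only a fraction (1−α) is absorbed and it's spread over 4πR², so ΔF = (1−α)ΔS/4 = 0.01137 W/m².
Linearising σT⁴ gives d(σT⁴)/dT = 4σT_e³ = 0.02377 W/m² per K.
Hence the no-feedback warming is ΔF/(4σT_e³) = 0.478 K.

0.48 kelvin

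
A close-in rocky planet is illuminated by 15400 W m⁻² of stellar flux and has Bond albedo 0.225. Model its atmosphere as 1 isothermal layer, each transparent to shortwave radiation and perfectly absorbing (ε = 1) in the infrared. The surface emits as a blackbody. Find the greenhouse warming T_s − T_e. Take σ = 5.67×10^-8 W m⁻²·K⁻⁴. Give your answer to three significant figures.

The effective emission temperature is T_e = [S(1−α)/(4σ)]^¼ = 479.0 K.
Surface: T_s = (2)^¼·T_e = 569.6 K.
So the greenhouse effect raises the surface by 569.6 − 479.0 = 90.62 K.

90.6 K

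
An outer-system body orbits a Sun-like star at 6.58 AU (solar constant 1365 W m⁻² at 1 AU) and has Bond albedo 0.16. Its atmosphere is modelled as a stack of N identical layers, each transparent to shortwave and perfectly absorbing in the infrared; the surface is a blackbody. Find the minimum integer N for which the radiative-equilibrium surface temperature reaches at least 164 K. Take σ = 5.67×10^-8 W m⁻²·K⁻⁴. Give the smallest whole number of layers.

6

Irradiance scales as 1/d², so S = 1365 W m⁻² × (1/6.58)² = 31.53 W m⁻².
The effective emission temperature is T_e = [S(1−α)/(4σ)]^¼ = 104.0 K.
T_s = (N+1)^(1/4)·T_e ≥ 164 K requires N+1 ≥ (T_s/T_e)⁴ = (164/104.0)⁴ = 6.195.
Rounding up, N = 6.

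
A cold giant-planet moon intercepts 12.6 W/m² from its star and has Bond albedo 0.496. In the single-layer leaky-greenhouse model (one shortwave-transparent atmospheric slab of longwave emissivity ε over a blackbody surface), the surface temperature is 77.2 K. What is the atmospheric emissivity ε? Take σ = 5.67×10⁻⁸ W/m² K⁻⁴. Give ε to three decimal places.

0.423

TOA balance gives T_e = 72.74 K.
T_s⁴ = T_e⁴·2/(2−ε) → ε = 2 − 2(T_e/T_s)⁴ = 2 − 2·(72.74/77.2)⁴ = 0.4234.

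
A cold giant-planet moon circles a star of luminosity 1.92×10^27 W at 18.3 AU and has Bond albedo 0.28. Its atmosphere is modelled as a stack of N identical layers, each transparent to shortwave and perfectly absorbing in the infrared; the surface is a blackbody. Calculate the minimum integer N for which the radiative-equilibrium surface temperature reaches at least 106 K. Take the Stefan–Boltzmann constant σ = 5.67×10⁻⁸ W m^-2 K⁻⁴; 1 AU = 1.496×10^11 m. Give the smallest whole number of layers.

Orbital distance: d = 18.3 AU = 2.738×10^12 m.
Flux at the orbit: S = L/(4πd²) = 1.92×10^27/(4π·(2.74×10^12)²) = 20.39 W m^-2.
The effective emission temperature is T_e = [S(1−α)/(4σ)]^¼ = 89.69 K.
T_s = (N+1)^(1/4)·T_e ≥ 106 K requires N+1 ≥ (T_s/T_e)⁴ = (106/89.69)⁴ = 1.951.
So N ≥ 0.951; the smallest integer is N = 1.

1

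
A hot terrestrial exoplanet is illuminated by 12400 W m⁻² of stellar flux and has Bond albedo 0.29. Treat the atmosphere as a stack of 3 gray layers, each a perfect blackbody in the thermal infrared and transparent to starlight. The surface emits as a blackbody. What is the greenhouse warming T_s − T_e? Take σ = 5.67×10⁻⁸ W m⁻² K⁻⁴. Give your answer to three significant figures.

184 K

The effective emission temperature is T_e = [S(1−α)/(4σ)]^¼ = 443.9 K.
T_s = (N+1)^(1/4)·T_e = 627.7 K.
Warming: T_s − T_e = 183.9 K.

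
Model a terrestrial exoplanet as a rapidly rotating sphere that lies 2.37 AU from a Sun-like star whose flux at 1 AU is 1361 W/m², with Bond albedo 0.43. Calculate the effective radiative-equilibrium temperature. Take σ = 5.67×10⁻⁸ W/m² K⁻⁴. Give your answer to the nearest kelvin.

157 K

By the inverse-square law, S = 1361/2.37² = 242.3 W/m².
The planet absorbs (1−α)S over its disc πR² and re-emits over 4πR², so the mean absorbed flux is (1−0.43)·242.3/4 = 34.53 W/m².
In equilibrium σT⁴ equals this, so T = 157.1 K.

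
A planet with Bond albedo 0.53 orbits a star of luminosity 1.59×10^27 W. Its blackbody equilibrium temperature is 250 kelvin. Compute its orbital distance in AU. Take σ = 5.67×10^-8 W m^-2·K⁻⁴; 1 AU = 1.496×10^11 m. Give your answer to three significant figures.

1.73 AU

The flux needed for this T is 4σT⁴/(1−0.53) = 1885 W m^-2.
S = L/(4πd²) → d = √(L/4πS) = √(1.59×10^27/(4π·1885)) = 2.591×10^11 m = 1.732 AU.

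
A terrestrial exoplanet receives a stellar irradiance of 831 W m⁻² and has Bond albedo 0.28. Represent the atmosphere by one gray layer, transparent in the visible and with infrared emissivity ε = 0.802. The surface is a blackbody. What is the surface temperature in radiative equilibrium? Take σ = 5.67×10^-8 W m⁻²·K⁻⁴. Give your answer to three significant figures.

At the top of the atmosphere, σT_e⁴ = S(1−α)/4 = 149.6 W m⁻², giving T_e = 226.6 K.
Surface balance with a leaky layer gives σT_s⁴ = σT_e⁴·2/(2−ε), so T_s = T_e·[2/(2−0.802)]^(1/4) = 257.6 K.

258 K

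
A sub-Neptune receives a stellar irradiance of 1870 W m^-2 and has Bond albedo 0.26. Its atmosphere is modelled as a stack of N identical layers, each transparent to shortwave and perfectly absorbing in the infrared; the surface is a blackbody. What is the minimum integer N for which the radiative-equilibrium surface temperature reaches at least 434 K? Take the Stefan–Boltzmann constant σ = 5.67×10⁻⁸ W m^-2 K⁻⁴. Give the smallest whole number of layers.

Top-of-atmosphere balance: σT_e⁴ = S(1−α)/4 = 345.9 W m^-2 → T_e = 279.5 K.
T_s = (N+1)^(1/4)·T_e ≥ 434 K requires N+1 ≥ (T_s/T_e)⁴ = (434/279.5)⁴ = 5.815.
The minimum whole number is N = 5.

5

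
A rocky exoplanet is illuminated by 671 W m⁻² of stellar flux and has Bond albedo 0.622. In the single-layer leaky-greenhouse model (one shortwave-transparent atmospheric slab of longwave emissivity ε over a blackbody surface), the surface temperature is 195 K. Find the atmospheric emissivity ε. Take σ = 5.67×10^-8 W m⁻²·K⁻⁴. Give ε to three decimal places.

0.453

TOA balance gives T_e = 182.9 K.
T_s⁴ = T_e⁴·2/(2−ε) → ε = 2 − 2(T_e/T_s)⁴ = 2 − 2·(182.9/195)⁴ = 0.4531.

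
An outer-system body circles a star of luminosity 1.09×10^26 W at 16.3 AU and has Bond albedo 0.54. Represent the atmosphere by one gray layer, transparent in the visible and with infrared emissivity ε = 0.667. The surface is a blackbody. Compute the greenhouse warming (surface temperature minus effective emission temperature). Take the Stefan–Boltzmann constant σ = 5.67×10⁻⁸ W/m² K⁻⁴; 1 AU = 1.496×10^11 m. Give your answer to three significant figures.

Orbital distance: d = 16.3 AU = 2.438×10^12 m.
S = L/(4πd²) = 1.459 W/m².
At the top of the atmosphere, σT_e⁴ = S(1−α)/4 = 0.1678 W/m², giving T_e = 41.47 K.
The surface balance (absorbed SW + ε·downward IR = σT_s⁴) with T_a⁴ = T_s⁴/2 reduces to T_s = T_e·[2/(2−ε)]^¼ = 45.90 K.
The atmosphere warms the surface by 4.427 K.

4.43 kelvin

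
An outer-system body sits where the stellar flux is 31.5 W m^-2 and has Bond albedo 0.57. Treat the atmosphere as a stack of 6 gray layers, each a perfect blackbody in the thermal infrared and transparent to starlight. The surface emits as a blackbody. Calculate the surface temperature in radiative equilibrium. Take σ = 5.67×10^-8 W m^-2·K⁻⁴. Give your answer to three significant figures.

The effective emission temperature is T_e = [S(1−α)/(4σ)]^¼ = 87.91 K.
Layer-by-layer balance gives σT_s⁴ = (N+1)σT_e⁴, so T_s = 7^¼·87.91 = 143.0 K.

143 kelvin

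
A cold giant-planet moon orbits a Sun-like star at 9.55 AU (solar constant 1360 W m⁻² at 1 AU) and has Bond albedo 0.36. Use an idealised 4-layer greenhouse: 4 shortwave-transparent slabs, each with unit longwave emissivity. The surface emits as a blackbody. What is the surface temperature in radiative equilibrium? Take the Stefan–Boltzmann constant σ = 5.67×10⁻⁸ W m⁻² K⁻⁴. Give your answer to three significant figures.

120 kelvin

By the inverse-square law, S = 1360/9.55² = 14.91 W m⁻².
OLR = S(1−α)/4 = 2.386 W m⁻²; the top layer radiates at T_e = 80.54 K.
Layer-by-layer balance gives σT_s⁴ = (N+1)σT_e⁴, so T_s = 5^¼·80.54 = 120.4 K.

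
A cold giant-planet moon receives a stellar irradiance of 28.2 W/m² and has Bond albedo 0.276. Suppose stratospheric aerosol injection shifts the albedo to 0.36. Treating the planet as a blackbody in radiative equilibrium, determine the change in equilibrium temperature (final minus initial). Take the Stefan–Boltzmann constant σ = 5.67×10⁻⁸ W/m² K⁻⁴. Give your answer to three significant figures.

-2.96 K

Initial: T₁ = [S(1−0.276)/(4σ)]^(1/4) = 97.41 K.
Final:   T₂ = [S(1−0.36)/(4σ)]^(1/4) = 94.45 K.
ΔT = T₂ − T₁ = -2.957 K.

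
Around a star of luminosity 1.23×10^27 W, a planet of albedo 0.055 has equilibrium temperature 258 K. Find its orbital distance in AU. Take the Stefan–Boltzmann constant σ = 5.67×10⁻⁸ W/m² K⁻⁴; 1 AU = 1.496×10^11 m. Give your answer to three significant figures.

2.03 AU

Required flux: S = 4σT⁴/(1−α) = 1063 W/m².
From L = 4πd²S, d = √(1.23×10^27/(4π·1063)) = 3.034×10^11 m = 2.028 AU.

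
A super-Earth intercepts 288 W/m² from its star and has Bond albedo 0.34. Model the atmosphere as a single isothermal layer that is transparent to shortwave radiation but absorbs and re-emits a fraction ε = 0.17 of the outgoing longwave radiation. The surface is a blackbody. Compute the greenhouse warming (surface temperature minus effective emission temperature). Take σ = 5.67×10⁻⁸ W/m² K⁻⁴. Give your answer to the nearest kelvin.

4 K

At the top of the atmosphere, σT_e⁴ = S(1−α)/4 = 47.52 W/m², giving T_e = 170.1 K.
Surface balance with a leaky layer gives σT_s⁴ = σT_e⁴·2/(2−ε), so T_s = T_e·[2/(2−0.17)]^(1/4) = 174.0 K.
T_s − T_e = 174.0 − 170.1 = 3.821 K.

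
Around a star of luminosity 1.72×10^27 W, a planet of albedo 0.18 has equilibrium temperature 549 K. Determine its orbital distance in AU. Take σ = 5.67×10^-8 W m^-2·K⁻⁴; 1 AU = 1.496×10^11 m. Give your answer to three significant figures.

The flux needed for this T is 4σT⁴/(1−0.18) = 25130 W m^-2.
S = L/(4πd²) → d = √(L/4πS) = √(1.72×10^27/(4π·25130)) = 7.381×10^10 m = 0.4934 AU.

0.493 AU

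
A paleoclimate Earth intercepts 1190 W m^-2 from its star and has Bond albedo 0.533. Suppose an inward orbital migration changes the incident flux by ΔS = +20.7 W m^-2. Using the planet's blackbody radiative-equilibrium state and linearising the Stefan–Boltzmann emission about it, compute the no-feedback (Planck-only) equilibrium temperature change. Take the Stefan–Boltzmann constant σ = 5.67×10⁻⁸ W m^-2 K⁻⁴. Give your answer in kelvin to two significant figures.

0.97 kelvin

The baseline emission temperature is T_e = 222.5 K.
ΔF = Δ[S(1−α)]/4 = (1−0.533)·+20.7/4 = 2.417 W m^-2.
Planck response: λ_P = 4σT_e³ = 4·5.67×10⁻⁸·(222.5)³ = 2.498 W m^-2/K.
So ΔT₀ = 2.417/2.498 = 0.968 K.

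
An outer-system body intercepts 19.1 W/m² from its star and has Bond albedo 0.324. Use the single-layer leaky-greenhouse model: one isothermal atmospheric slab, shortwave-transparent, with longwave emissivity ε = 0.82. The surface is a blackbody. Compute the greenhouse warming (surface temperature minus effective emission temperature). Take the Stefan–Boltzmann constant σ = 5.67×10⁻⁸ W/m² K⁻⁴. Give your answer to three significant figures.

At the top of the atmosphere, σT_e⁴ = S(1−α)/4 = 3.228 W/m², giving T_e = 86.86 K.
For a single slab of emissivity ε, T_s⁴ = 2T_e⁴/(2−ε); thus T_s = 86.86·(1.695)^(1/4) = 99.11 K.
Greenhouse warming: T_s − T_e = 12.25 K.

12.2 K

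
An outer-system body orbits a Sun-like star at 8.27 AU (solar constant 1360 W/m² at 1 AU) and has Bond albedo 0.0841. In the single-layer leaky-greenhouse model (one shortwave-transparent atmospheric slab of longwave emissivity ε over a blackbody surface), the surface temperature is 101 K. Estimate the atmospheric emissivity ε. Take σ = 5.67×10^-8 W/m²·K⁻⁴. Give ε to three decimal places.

Flux at the orbit: S = 1360/(8.27)² = 19.89 W/m².
Effective temperature: T_e = [S(1−α)/(4σ)]^(1/4) = 94.66 K.
Inverting T_s⁴ = 2T_e⁴/(2−ε): (T_e/T_s)⁴ = 0.7717, so ε = 2(1 − 0.7717) = 0.4566.

0.457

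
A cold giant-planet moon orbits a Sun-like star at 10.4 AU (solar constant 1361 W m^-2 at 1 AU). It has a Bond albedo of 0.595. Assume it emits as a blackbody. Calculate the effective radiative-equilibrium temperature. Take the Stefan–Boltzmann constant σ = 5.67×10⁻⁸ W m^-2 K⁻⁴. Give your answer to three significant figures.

By the inverse-square law, S = 1361/10.4² = 12.58 W m^-2.
Absorbed flux (global mean): S(1−α)/4 = 12.58·0.405/4 = 1.274 W m^-2.
In equilibrium σT⁴ equals this, so T = 68.85 K.

68.8 K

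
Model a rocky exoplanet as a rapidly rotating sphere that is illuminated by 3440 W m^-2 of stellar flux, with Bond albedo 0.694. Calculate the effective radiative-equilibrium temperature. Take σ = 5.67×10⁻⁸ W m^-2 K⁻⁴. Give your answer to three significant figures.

The planet absorbs (1−α)S over its disc πR² and re-emits over 4πR², so the mean absorbed flux is (1−0.694)·3440/4 = 263.2 W m^-2.
In equilibrium σT⁴ equals this, so T = 261.0 K.

261 K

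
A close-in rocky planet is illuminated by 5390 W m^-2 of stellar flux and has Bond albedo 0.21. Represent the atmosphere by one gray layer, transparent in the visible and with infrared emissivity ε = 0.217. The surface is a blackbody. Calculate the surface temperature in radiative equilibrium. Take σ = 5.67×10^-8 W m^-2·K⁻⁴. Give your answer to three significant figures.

Effective emission temperature (TOA balance): σT_e⁴ = S(1−α)/4 = 1065 W m^-2 → T_e = 370.2 K.
Surface balance with a leaky layer gives σT_s⁴ = σT_e⁴·2/(2−ε), so T_s = T_e·[2/(2−0.217)]^(1/4) = 380.9 K.

381 kelvin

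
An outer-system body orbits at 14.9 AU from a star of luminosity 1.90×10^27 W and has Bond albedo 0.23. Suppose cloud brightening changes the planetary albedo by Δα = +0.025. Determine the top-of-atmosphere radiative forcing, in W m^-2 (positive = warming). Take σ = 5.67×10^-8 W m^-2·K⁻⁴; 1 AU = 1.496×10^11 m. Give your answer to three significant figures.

-0.190 W m^-2

Orbital distance: d = 14.9 AU = 2.229×10^12 m.
S = L/(4πd²) = 30.43 W m^-2.
The change in absorbed flux is Δ[S(1−α)/4] = −SΔα/4 = -0.1902 W m^-2.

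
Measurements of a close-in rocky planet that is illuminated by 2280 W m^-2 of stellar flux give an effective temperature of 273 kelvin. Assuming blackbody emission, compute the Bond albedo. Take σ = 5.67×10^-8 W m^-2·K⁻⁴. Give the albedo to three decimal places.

Energy balance: S(1−α)/4 = σT⁴, so 1−α = 4σT⁴/S.
4σT⁴ = 4·5.67×10⁻⁸·(273)⁴ = 1260 W m^-2.
Hence α = 1 − 1260/2280 = 0.4475.

0.447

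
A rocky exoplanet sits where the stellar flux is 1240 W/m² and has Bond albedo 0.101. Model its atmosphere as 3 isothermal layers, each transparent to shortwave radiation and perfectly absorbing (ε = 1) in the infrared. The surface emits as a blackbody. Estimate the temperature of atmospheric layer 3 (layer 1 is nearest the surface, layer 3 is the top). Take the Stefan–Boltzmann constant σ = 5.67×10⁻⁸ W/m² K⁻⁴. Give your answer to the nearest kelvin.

265 K

The effective emission temperature is T_e = [S(1−α)/(4σ)]^¼ = 264.8 K.
Each opaque layer satisfies 2T_j⁴ = T_{j−1}⁴ + T_{j+1}⁴, giving T_k⁴ = (N+1−k)T_e⁴.
With k = 3: T_3 = (3+1−3)^¼·264.8 K = 264.8 K.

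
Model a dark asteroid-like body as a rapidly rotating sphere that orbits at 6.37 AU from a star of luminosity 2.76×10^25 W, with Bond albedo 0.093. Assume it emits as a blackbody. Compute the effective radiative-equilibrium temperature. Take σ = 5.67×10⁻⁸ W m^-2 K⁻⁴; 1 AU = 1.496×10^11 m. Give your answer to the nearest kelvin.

Orbital distance: d = 6.37 AU = 9.530×10^11 m.
S = L/(4πd²) = 2.419 W m^-2.
The planet absorbs (1−α)S over its disc πR² and re-emits over 4πR², so the mean absorbed flux is (1−0.093)·2.419/4 = 0.5484 W m^-2.
Balancing against σT⁴: T = (0.5484/5.67×10⁻⁸)^(1/4) = 55.77 K.

56 kelvin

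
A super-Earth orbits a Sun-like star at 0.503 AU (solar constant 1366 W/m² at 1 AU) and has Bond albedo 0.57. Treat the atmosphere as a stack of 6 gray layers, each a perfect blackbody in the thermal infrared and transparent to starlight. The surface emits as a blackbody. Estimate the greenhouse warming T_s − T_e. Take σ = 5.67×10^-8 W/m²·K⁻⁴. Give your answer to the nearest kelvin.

Irradiance scales as 1/d², so S = 1366 W/m² × (1/0.503)² = 5399 W/m².
OLR = S(1−α)/4 = 580.4 W/m²; the top layer radiates at T_e = 318.1 K.
T_s = (N+1)^(1/4)·T_e = 517.4 K.
So the greenhouse effect raises the surface by 517.4 − 318.1 = 199.3 K.

199 K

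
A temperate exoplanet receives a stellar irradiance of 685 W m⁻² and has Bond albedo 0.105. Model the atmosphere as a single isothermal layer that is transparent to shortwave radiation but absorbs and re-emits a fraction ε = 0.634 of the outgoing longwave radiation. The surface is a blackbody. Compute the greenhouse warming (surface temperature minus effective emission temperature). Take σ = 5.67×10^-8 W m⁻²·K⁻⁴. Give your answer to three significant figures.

Effective emission temperature (TOA balance): σT_e⁴ = S(1−α)/4 = 153.3 W m⁻² → T_e = 228.0 K.
Surface balance with a leaky layer gives σT_s⁴ = σT_e⁴·2/(2−ε), so T_s = T_e·[2/(2−0.634)]^(1/4) = 250.8 K.
T_s − T_e = 250.8 − 228.0 = 22.80 K.

22.8 K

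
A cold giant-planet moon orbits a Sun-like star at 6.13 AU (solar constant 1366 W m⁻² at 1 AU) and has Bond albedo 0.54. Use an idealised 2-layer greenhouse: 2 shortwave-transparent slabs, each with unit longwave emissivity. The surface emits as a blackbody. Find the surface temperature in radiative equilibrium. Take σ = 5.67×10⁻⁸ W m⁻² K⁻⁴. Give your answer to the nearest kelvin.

Flux at the orbit: S = 1366/(6.13)² = 36.35 W m⁻².
The effective emission temperature is T_e = [S(1−α)/(4σ)]^¼ = 92.66 K.
For an N-layer opaque stack, T_s⁴ = (N+1)T_e⁴, hence T_s = (3)^(1/4)×92.66 K = 122.0 K.

122 K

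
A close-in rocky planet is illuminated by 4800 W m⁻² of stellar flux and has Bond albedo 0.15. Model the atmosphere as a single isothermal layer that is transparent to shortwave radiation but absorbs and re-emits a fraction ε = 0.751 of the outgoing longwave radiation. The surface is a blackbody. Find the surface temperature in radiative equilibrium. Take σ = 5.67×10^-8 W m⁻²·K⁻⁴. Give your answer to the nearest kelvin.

412 K

At the top of the atmosphere, σT_e⁴ = S(1−α)/4 = 1020 W m⁻², giving T_e = 366.2 K.
Surface balance with a leaky layer gives σT_s⁴ = σT_e⁴·2/(2−ε), so T_s = T_e·[2/(2−0.751)]^(1/4) = 412.0 K.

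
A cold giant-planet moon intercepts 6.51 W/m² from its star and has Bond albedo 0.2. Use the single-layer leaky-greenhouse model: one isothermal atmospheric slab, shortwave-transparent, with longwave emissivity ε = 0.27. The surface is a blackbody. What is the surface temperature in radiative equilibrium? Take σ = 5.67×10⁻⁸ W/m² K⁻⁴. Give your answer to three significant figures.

71.8 K

Effective emission temperature (TOA balance): σT_e⁴ = S(1−α)/4 = 1.302 W/m² → T_e = 69.22 K.
Surface balance with a leaky layer gives σT_s⁴ = σT_e⁴·2/(2−ε), so T_s = T_e·[2/(2−0.27)]^(1/4) = 71.78 K.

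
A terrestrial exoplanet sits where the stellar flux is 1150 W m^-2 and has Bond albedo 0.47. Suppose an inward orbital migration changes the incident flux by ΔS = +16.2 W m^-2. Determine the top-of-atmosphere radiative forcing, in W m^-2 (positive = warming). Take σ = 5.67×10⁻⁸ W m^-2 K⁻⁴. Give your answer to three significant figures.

ΔF = Δ[S(1−α)]/4 = (1−0.47)·+16.2/4 = 2.147 W m^-2.

2.15 W m^-2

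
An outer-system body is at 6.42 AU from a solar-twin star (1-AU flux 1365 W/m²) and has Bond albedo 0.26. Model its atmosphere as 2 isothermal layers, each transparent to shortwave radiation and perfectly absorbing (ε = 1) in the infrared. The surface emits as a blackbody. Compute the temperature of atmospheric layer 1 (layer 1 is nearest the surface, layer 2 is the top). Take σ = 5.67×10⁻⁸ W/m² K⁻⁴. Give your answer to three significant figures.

Flux at the orbit: S = 1365/(6.42)² = 33.12 W/m².
Top-of-atmosphere balance: σT_e⁴ = S(1−α)/4 = 6.127 W/m² → T_e = 102.0 K.
In the N-layer model, layer k (counted from the surface) has T_k = (N+1−k)^(1/4)·T_e.
With k = 1: T_1 = (2+1−1)^¼·102.0 K = 121.2 K.

121 K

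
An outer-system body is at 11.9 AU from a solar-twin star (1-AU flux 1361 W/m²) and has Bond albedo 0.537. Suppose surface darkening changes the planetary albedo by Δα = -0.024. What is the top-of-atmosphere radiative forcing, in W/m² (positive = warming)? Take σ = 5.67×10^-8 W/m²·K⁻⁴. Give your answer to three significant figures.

Flux at the orbit: S = 1361/(11.9)² = 9.611 W/m².
The change in absorbed flux is Δ[S(1−α)/4] = −SΔα/4 = 0.05767 W/m².

0.0577 W/m²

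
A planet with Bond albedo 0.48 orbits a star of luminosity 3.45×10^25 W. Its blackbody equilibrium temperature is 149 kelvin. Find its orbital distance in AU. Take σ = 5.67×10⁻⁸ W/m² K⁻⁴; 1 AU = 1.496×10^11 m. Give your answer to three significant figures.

0.755 AU

Energy balance gives S = 4σT⁴/(1−α) = 215.0 W/m².
From L = 4πd²S, d = √(3.45×10^25/(4π·215.0)) = 1.130×10^11 m = 0.7554 AU.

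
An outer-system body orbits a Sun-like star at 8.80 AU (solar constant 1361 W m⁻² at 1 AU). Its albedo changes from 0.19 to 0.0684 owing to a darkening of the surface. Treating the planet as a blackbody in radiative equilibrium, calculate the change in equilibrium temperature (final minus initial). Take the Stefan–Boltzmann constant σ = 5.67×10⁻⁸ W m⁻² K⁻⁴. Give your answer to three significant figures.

3.17 kelvin

By the inverse-square law, S = 1361/8.80² = 17.57 W m⁻².
With α = 0.19, T₁ = 89.01 K.
After:  T₂ = [17.57·0.932/(4σ)]^(1/4) = 92.18 K.
ΔT = T₂ − T₁ = 3.167 K.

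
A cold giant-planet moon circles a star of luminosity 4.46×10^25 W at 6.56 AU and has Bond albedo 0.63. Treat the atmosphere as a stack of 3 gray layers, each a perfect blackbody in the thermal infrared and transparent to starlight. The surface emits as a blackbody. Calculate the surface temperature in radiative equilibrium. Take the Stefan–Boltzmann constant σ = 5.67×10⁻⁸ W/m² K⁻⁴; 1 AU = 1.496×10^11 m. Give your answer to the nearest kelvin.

70 K

Orbital distance: d = 6.56 AU = 9.814×10^11 m.
Flux at the orbit: S = L/(4πd²) = 4.46×10^25/(4π·(9.81×10^11)²) = 3.685 W/m².
The effective emission temperature is T_e = [S(1−α)/(4σ)]^¼ = 49.52 K.
Layer-by-layer balance gives σT_s⁴ = (N+1)σT_e⁴, so T_s = 4^¼·49.52 = 70.03 K.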